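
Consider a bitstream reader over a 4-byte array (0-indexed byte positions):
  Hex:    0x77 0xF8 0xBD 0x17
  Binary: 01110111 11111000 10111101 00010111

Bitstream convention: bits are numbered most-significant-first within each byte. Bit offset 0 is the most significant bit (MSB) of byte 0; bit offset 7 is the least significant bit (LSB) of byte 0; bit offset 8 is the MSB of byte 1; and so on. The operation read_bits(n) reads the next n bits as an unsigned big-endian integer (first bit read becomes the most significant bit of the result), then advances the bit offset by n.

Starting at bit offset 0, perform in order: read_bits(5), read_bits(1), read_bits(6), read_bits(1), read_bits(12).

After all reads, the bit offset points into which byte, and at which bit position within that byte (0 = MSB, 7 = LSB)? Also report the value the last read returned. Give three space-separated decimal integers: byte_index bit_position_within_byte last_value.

Answer: 3 1 378

Derivation:
Read 1: bits[0:5] width=5 -> value=14 (bin 01110); offset now 5 = byte 0 bit 5; 27 bits remain
Read 2: bits[5:6] width=1 -> value=1 (bin 1); offset now 6 = byte 0 bit 6; 26 bits remain
Read 3: bits[6:12] width=6 -> value=63 (bin 111111); offset now 12 = byte 1 bit 4; 20 bits remain
Read 4: bits[12:13] width=1 -> value=1 (bin 1); offset now 13 = byte 1 bit 5; 19 bits remain
Read 5: bits[13:25] width=12 -> value=378 (bin 000101111010); offset now 25 = byte 3 bit 1; 7 bits remain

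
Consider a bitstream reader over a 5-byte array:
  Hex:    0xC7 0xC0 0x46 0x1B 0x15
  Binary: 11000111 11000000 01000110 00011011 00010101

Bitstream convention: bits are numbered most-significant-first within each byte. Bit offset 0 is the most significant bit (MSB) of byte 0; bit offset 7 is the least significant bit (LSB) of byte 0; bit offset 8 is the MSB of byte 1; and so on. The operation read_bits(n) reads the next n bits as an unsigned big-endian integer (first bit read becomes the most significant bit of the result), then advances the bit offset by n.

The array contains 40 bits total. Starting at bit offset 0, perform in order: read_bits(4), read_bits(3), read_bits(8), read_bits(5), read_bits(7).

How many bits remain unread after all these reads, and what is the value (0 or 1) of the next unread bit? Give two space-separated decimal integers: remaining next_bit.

Read 1: bits[0:4] width=4 -> value=12 (bin 1100); offset now 4 = byte 0 bit 4; 36 bits remain
Read 2: bits[4:7] width=3 -> value=3 (bin 011); offset now 7 = byte 0 bit 7; 33 bits remain
Read 3: bits[7:15] width=8 -> value=224 (bin 11100000); offset now 15 = byte 1 bit 7; 25 bits remain
Read 4: bits[15:20] width=5 -> value=4 (bin 00100); offset now 20 = byte 2 bit 4; 20 bits remain
Read 5: bits[20:27] width=7 -> value=48 (bin 0110000); offset now 27 = byte 3 bit 3; 13 bits remain

Answer: 13 1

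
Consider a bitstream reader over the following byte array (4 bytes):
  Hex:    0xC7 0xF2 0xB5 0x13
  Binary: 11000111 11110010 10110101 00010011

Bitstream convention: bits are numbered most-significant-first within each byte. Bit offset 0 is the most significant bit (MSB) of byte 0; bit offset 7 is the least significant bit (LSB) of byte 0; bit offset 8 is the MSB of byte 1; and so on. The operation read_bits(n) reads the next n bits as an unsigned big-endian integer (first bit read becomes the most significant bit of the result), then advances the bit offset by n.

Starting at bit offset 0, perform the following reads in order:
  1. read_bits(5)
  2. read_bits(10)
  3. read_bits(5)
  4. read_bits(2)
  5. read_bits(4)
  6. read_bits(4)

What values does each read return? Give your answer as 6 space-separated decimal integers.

Read 1: bits[0:5] width=5 -> value=24 (bin 11000); offset now 5 = byte 0 bit 5; 27 bits remain
Read 2: bits[5:15] width=10 -> value=1017 (bin 1111111001); offset now 15 = byte 1 bit 7; 17 bits remain
Read 3: bits[15:20] width=5 -> value=11 (bin 01011); offset now 20 = byte 2 bit 4; 12 bits remain
Read 4: bits[20:22] width=2 -> value=1 (bin 01); offset now 22 = byte 2 bit 6; 10 bits remain
Read 5: bits[22:26] width=4 -> value=4 (bin 0100); offset now 26 = byte 3 bit 2; 6 bits remain
Read 6: bits[26:30] width=4 -> value=4 (bin 0100); offset now 30 = byte 3 bit 6; 2 bits remain

Answer: 24 1017 11 1 4 4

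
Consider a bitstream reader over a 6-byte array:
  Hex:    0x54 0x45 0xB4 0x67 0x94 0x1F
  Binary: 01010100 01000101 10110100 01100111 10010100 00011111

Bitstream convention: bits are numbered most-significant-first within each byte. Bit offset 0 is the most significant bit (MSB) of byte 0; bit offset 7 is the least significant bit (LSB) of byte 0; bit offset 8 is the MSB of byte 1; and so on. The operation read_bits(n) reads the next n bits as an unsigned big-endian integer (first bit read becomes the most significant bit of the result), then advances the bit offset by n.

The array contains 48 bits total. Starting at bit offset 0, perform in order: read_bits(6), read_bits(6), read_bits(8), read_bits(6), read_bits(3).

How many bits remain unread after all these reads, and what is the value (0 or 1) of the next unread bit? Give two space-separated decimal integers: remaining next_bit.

Answer: 19 1

Derivation:
Read 1: bits[0:6] width=6 -> value=21 (bin 010101); offset now 6 = byte 0 bit 6; 42 bits remain
Read 2: bits[6:12] width=6 -> value=4 (bin 000100); offset now 12 = byte 1 bit 4; 36 bits remain
Read 3: bits[12:20] width=8 -> value=91 (bin 01011011); offset now 20 = byte 2 bit 4; 28 bits remain
Read 4: bits[20:26] width=6 -> value=17 (bin 010001); offset now 26 = byte 3 bit 2; 22 bits remain
Read 5: bits[26:29] width=3 -> value=4 (bin 100); offset now 29 = byte 3 bit 5; 19 bits remain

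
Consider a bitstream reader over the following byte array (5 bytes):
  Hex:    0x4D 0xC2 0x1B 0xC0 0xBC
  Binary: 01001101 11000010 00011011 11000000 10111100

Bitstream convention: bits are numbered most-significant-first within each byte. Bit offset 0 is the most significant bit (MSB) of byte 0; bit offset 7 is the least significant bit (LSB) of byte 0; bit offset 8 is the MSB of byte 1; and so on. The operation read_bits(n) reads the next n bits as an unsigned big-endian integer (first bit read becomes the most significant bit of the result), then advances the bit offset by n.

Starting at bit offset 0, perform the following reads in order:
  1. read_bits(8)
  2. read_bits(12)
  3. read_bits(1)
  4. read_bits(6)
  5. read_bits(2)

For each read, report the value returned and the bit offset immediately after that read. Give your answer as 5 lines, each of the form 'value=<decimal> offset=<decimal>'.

Read 1: bits[0:8] width=8 -> value=77 (bin 01001101); offset now 8 = byte 1 bit 0; 32 bits remain
Read 2: bits[8:20] width=12 -> value=3105 (bin 110000100001); offset now 20 = byte 2 bit 4; 20 bits remain
Read 3: bits[20:21] width=1 -> value=1 (bin 1); offset now 21 = byte 2 bit 5; 19 bits remain
Read 4: bits[21:27] width=6 -> value=30 (bin 011110); offset now 27 = byte 3 bit 3; 13 bits remain
Read 5: bits[27:29] width=2 -> value=0 (bin 00); offset now 29 = byte 3 bit 5; 11 bits remain

Answer: value=77 offset=8
value=3105 offset=20
value=1 offset=21
value=30 offset=27
value=0 offset=29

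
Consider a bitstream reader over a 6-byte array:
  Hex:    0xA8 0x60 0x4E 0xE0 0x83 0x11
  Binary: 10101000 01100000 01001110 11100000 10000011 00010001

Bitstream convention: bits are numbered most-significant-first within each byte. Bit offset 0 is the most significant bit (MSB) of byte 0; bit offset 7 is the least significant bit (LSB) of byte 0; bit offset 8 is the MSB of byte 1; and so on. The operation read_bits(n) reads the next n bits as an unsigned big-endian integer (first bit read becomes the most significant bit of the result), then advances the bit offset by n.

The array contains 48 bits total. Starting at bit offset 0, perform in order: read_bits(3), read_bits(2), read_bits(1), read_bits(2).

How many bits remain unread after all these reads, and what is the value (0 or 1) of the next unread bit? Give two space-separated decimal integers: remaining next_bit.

Answer: 40 0

Derivation:
Read 1: bits[0:3] width=3 -> value=5 (bin 101); offset now 3 = byte 0 bit 3; 45 bits remain
Read 2: bits[3:5] width=2 -> value=1 (bin 01); offset now 5 = byte 0 bit 5; 43 bits remain
Read 3: bits[5:6] width=1 -> value=0 (bin 0); offset now 6 = byte 0 bit 6; 42 bits remain
Read 4: bits[6:8] width=2 -> value=0 (bin 00); offset now 8 = byte 1 bit 0; 40 bits remain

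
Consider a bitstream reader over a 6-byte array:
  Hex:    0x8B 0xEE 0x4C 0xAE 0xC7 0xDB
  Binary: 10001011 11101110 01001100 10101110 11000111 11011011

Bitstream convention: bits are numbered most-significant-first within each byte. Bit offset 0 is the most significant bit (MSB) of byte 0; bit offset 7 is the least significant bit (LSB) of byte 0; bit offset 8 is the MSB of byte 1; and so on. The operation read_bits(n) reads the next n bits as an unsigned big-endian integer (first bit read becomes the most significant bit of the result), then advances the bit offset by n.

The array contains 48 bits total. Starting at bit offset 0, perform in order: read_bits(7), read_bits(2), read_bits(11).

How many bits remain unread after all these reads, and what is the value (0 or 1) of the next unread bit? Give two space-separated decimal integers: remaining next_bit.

Answer: 28 1

Derivation:
Read 1: bits[0:7] width=7 -> value=69 (bin 1000101); offset now 7 = byte 0 bit 7; 41 bits remain
Read 2: bits[7:9] width=2 -> value=3 (bin 11); offset now 9 = byte 1 bit 1; 39 bits remain
Read 3: bits[9:20] width=11 -> value=1764 (bin 11011100100); offset now 20 = byte 2 bit 4; 28 bits remain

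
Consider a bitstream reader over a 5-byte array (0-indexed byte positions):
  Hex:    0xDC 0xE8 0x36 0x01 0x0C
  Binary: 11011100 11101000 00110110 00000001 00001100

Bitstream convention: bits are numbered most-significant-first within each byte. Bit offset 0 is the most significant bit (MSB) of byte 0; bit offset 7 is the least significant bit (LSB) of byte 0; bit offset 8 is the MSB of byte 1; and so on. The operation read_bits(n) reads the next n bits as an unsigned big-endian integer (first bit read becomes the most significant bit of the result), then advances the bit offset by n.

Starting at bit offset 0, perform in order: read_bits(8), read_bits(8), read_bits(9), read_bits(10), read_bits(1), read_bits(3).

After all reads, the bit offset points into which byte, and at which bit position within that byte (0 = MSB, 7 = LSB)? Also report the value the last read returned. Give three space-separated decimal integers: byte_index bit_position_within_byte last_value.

Answer: 4 7 6

Derivation:
Read 1: bits[0:8] width=8 -> value=220 (bin 11011100); offset now 8 = byte 1 bit 0; 32 bits remain
Read 2: bits[8:16] width=8 -> value=232 (bin 11101000); offset now 16 = byte 2 bit 0; 24 bits remain
Read 3: bits[16:25] width=9 -> value=108 (bin 001101100); offset now 25 = byte 3 bit 1; 15 bits remain
Read 4: bits[25:35] width=10 -> value=8 (bin 0000001000); offset now 35 = byte 4 bit 3; 5 bits remain
Read 5: bits[35:36] width=1 -> value=0 (bin 0); offset now 36 = byte 4 bit 4; 4 bits remain
Read 6: bits[36:39] width=3 -> value=6 (bin 110); offset now 39 = byte 4 bit 7; 1 bits remain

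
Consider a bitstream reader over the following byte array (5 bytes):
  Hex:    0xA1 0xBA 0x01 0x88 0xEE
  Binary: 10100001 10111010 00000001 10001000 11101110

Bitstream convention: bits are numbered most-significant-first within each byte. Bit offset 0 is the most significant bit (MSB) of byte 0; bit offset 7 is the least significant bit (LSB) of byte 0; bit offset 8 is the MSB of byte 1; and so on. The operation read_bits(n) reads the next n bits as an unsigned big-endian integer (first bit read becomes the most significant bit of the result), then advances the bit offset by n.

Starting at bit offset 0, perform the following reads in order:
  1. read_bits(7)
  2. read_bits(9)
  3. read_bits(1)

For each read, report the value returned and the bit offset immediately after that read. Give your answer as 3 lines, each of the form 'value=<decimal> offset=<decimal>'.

Read 1: bits[0:7] width=7 -> value=80 (bin 1010000); offset now 7 = byte 0 bit 7; 33 bits remain
Read 2: bits[7:16] width=9 -> value=442 (bin 110111010); offset now 16 = byte 2 bit 0; 24 bits remain
Read 3: bits[16:17] width=1 -> value=0 (bin 0); offset now 17 = byte 2 bit 1; 23 bits remain

Answer: value=80 offset=7
value=442 offset=16
value=0 offset=17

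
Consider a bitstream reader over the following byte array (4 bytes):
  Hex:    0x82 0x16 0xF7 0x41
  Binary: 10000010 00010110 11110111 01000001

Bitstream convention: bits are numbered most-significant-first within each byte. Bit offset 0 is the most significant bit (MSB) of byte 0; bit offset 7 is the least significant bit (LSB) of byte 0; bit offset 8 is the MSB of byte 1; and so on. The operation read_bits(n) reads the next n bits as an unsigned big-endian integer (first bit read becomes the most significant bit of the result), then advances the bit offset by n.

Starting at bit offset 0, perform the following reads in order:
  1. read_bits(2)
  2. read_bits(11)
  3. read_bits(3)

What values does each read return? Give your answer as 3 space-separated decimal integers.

Answer: 2 66 6

Derivation:
Read 1: bits[0:2] width=2 -> value=2 (bin 10); offset now 2 = byte 0 bit 2; 30 bits remain
Read 2: bits[2:13] width=11 -> value=66 (bin 00001000010); offset now 13 = byte 1 bit 5; 19 bits remain
Read 3: bits[13:16] width=3 -> value=6 (bin 110); offset now 16 = byte 2 bit 0; 16 bits remain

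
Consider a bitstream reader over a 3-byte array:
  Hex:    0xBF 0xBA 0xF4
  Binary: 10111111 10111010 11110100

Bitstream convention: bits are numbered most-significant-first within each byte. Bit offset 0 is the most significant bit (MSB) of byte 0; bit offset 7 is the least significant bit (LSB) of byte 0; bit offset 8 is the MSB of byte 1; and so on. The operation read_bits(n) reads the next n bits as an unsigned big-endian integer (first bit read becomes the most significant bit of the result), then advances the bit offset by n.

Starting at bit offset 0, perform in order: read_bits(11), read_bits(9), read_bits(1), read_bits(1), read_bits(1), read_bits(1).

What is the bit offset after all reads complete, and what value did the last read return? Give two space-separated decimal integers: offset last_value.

Answer: 24 0

Derivation:
Read 1: bits[0:11] width=11 -> value=1533 (bin 10111111101); offset now 11 = byte 1 bit 3; 13 bits remain
Read 2: bits[11:20] width=9 -> value=431 (bin 110101111); offset now 20 = byte 2 bit 4; 4 bits remain
Read 3: bits[20:21] width=1 -> value=0 (bin 0); offset now 21 = byte 2 bit 5; 3 bits remain
Read 4: bits[21:22] width=1 -> value=1 (bin 1); offset now 22 = byte 2 bit 6; 2 bits remain
Read 5: bits[22:23] width=1 -> value=0 (bin 0); offset now 23 = byte 2 bit 7; 1 bits remain
Read 6: bits[23:24] width=1 -> value=0 (bin 0); offset now 24 = byte 3 bit 0; 0 bits remain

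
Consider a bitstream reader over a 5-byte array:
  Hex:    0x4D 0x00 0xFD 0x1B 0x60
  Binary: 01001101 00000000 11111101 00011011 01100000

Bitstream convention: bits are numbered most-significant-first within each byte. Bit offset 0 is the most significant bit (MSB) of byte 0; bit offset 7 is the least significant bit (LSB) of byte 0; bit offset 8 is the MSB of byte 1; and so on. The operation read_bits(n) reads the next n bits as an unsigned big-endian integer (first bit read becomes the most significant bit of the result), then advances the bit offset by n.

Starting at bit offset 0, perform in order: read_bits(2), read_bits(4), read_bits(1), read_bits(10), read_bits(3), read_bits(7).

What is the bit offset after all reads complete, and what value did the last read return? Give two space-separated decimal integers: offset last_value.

Answer: 27 104

Derivation:
Read 1: bits[0:2] width=2 -> value=1 (bin 01); offset now 2 = byte 0 bit 2; 38 bits remain
Read 2: bits[2:6] width=4 -> value=3 (bin 0011); offset now 6 = byte 0 bit 6; 34 bits remain
Read 3: bits[6:7] width=1 -> value=0 (bin 0); offset now 7 = byte 0 bit 7; 33 bits remain
Read 4: bits[7:17] width=10 -> value=513 (bin 1000000001); offset now 17 = byte 2 bit 1; 23 bits remain
Read 5: bits[17:20] width=3 -> value=7 (bin 111); offset now 20 = byte 2 bit 4; 20 bits remain
Read 6: bits[20:27] width=7 -> value=104 (bin 1101000); offset now 27 = byte 3 bit 3; 13 bits remain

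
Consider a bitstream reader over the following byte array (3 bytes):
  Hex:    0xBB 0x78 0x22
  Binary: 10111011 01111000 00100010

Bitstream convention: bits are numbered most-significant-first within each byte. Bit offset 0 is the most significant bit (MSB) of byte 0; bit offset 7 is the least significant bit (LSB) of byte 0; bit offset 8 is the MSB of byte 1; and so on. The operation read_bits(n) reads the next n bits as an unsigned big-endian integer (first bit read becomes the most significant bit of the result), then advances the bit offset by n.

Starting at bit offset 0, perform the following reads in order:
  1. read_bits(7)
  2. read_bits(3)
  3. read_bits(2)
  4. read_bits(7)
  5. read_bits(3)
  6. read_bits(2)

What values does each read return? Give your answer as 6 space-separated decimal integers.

Read 1: bits[0:7] width=7 -> value=93 (bin 1011101); offset now 7 = byte 0 bit 7; 17 bits remain
Read 2: bits[7:10] width=3 -> value=5 (bin 101); offset now 10 = byte 1 bit 2; 14 bits remain
Read 3: bits[10:12] width=2 -> value=3 (bin 11); offset now 12 = byte 1 bit 4; 12 bits remain
Read 4: bits[12:19] width=7 -> value=65 (bin 1000001); offset now 19 = byte 2 bit 3; 5 bits remain
Read 5: bits[19:22] width=3 -> value=0 (bin 000); offset now 22 = byte 2 bit 6; 2 bits remain
Read 6: bits[22:24] width=2 -> value=2 (bin 10); offset now 24 = byte 3 bit 0; 0 bits remain

Answer: 93 5 3 65 0 2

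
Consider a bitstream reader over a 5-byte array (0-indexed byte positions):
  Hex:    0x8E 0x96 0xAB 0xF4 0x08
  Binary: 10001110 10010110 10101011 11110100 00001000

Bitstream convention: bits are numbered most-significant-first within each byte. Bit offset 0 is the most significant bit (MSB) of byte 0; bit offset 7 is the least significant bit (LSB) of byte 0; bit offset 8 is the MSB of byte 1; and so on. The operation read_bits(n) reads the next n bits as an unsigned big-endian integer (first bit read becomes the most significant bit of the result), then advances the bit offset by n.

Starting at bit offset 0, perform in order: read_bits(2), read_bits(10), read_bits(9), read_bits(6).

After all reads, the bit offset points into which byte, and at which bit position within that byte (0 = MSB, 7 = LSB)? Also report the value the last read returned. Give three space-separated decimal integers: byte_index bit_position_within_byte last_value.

Answer: 3 3 31

Derivation:
Read 1: bits[0:2] width=2 -> value=2 (bin 10); offset now 2 = byte 0 bit 2; 38 bits remain
Read 2: bits[2:12] width=10 -> value=233 (bin 0011101001); offset now 12 = byte 1 bit 4; 28 bits remain
Read 3: bits[12:21] width=9 -> value=213 (bin 011010101); offset now 21 = byte 2 bit 5; 19 bits remain
Read 4: bits[21:27] width=6 -> value=31 (bin 011111); offset now 27 = byte 3 bit 3; 13 bits remain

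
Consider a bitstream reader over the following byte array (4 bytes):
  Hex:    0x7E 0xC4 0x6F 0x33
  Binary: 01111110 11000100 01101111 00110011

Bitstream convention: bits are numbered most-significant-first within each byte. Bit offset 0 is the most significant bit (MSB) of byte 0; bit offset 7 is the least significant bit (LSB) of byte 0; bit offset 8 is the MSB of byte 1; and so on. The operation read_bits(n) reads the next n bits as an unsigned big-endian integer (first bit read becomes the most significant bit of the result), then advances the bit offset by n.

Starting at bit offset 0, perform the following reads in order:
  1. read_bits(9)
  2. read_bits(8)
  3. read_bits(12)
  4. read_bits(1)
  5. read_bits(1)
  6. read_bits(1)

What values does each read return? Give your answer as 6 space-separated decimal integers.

Read 1: bits[0:9] width=9 -> value=253 (bin 011111101); offset now 9 = byte 1 bit 1; 23 bits remain
Read 2: bits[9:17] width=8 -> value=136 (bin 10001000); offset now 17 = byte 2 bit 1; 15 bits remain
Read 3: bits[17:29] width=12 -> value=3558 (bin 110111100110); offset now 29 = byte 3 bit 5; 3 bits remain
Read 4: bits[29:30] width=1 -> value=0 (bin 0); offset now 30 = byte 3 bit 6; 2 bits remain
Read 5: bits[30:31] width=1 -> value=1 (bin 1); offset now 31 = byte 3 bit 7; 1 bits remain
Read 6: bits[31:32] width=1 -> value=1 (bin 1); offset now 32 = byte 4 bit 0; 0 bits remain

Answer: 253 136 3558 0 1 1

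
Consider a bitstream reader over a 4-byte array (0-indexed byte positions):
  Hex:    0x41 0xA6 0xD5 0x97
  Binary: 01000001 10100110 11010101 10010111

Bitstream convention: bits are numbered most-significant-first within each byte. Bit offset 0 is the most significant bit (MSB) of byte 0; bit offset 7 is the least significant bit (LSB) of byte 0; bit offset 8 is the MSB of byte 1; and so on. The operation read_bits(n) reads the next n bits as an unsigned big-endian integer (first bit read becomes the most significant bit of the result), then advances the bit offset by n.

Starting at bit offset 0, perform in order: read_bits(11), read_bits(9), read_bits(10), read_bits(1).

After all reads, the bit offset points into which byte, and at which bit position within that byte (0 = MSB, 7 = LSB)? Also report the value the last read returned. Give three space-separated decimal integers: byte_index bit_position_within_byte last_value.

Answer: 3 7 1

Derivation:
Read 1: bits[0:11] width=11 -> value=525 (bin 01000001101); offset now 11 = byte 1 bit 3; 21 bits remain
Read 2: bits[11:20] width=9 -> value=109 (bin 001101101); offset now 20 = byte 2 bit 4; 12 bits remain
Read 3: bits[20:30] width=10 -> value=357 (bin 0101100101); offset now 30 = byte 3 bit 6; 2 bits remain
Read 4: bits[30:31] width=1 -> value=1 (bin 1); offset now 31 = byte 3 bit 7; 1 bits remain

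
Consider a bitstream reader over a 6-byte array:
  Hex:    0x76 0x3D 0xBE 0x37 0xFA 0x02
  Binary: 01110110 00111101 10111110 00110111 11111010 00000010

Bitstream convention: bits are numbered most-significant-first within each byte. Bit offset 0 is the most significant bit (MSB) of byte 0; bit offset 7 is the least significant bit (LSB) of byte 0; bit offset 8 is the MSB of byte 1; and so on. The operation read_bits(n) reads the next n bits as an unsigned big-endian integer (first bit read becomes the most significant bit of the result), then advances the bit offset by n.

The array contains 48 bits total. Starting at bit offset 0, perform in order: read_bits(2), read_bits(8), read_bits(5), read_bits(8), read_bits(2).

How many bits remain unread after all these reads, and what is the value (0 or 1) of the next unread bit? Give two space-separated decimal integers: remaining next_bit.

Read 1: bits[0:2] width=2 -> value=1 (bin 01); offset now 2 = byte 0 bit 2; 46 bits remain
Read 2: bits[2:10] width=8 -> value=216 (bin 11011000); offset now 10 = byte 1 bit 2; 38 bits remain
Read 3: bits[10:15] width=5 -> value=30 (bin 11110); offset now 15 = byte 1 bit 7; 33 bits remain
Read 4: bits[15:23] width=8 -> value=223 (bin 11011111); offset now 23 = byte 2 bit 7; 25 bits remain
Read 5: bits[23:25] width=2 -> value=0 (bin 00); offset now 25 = byte 3 bit 1; 23 bits remain

Answer: 23 0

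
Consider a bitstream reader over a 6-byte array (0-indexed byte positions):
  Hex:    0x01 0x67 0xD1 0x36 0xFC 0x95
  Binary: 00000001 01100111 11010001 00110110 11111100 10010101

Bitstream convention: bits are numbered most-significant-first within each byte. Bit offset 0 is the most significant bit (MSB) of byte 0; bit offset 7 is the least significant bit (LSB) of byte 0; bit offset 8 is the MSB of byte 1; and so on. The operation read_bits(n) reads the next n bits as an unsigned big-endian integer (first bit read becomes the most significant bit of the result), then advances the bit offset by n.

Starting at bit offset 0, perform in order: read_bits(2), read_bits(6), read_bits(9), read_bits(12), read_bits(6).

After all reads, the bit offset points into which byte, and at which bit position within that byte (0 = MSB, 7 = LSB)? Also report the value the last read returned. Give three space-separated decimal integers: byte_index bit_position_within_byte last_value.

Answer: 4 3 55

Derivation:
Read 1: bits[0:2] width=2 -> value=0 (bin 00); offset now 2 = byte 0 bit 2; 46 bits remain
Read 2: bits[2:8] width=6 -> value=1 (bin 000001); offset now 8 = byte 1 bit 0; 40 bits remain
Read 3: bits[8:17] width=9 -> value=207 (bin 011001111); offset now 17 = byte 2 bit 1; 31 bits remain
Read 4: bits[17:29] width=12 -> value=2598 (bin 101000100110); offset now 29 = byte 3 bit 5; 19 bits remain
Read 5: bits[29:35] width=6 -> value=55 (bin 110111); offset now 35 = byte 4 bit 3; 13 bits remain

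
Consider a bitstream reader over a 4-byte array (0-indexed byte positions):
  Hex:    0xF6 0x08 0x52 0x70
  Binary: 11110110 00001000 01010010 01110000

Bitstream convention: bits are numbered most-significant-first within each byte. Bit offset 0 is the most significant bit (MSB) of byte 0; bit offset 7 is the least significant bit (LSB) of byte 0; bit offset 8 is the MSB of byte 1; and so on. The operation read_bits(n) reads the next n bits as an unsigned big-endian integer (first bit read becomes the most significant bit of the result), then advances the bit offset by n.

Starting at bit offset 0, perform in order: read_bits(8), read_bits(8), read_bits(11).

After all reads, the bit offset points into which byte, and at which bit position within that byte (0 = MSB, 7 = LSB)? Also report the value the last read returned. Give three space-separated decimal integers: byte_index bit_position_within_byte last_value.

Answer: 3 3 659

Derivation:
Read 1: bits[0:8] width=8 -> value=246 (bin 11110110); offset now 8 = byte 1 bit 0; 24 bits remain
Read 2: bits[8:16] width=8 -> value=8 (bin 00001000); offset now 16 = byte 2 bit 0; 16 bits remain
Read 3: bits[16:27] width=11 -> value=659 (bin 01010010011); offset now 27 = byte 3 bit 3; 5 bits remain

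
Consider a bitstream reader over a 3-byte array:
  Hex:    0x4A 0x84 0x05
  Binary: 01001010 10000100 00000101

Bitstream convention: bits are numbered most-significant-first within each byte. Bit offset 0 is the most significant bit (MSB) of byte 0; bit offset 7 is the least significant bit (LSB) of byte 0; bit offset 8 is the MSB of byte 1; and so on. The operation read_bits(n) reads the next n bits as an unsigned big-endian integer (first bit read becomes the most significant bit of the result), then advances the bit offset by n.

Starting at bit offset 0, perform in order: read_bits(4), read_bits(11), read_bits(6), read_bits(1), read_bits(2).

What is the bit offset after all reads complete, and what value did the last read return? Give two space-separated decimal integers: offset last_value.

Answer: 24 1

Derivation:
Read 1: bits[0:4] width=4 -> value=4 (bin 0100); offset now 4 = byte 0 bit 4; 20 bits remain
Read 2: bits[4:15] width=11 -> value=1346 (bin 10101000010); offset now 15 = byte 1 bit 7; 9 bits remain
Read 3: bits[15:21] width=6 -> value=0 (bin 000000); offset now 21 = byte 2 bit 5; 3 bits remain
Read 4: bits[21:22] width=1 -> value=1 (bin 1); offset now 22 = byte 2 bit 6; 2 bits remain
Read 5: bits[22:24] width=2 -> value=1 (bin 01); offset now 24 = byte 3 bit 0; 0 bits remain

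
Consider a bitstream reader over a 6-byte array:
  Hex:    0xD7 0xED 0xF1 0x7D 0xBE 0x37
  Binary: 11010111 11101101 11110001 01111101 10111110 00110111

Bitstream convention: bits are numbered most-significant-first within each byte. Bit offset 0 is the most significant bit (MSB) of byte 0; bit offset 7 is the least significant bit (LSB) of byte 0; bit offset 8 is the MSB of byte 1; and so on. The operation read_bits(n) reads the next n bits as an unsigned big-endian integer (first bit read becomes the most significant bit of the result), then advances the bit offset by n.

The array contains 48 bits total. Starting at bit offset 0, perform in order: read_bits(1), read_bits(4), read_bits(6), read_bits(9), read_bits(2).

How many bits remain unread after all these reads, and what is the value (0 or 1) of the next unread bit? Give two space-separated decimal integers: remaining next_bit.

Read 1: bits[0:1] width=1 -> value=1 (bin 1); offset now 1 = byte 0 bit 1; 47 bits remain
Read 2: bits[1:5] width=4 -> value=10 (bin 1010); offset now 5 = byte 0 bit 5; 43 bits remain
Read 3: bits[5:11] width=6 -> value=63 (bin 111111); offset now 11 = byte 1 bit 3; 37 bits remain
Read 4: bits[11:20] width=9 -> value=223 (bin 011011111); offset now 20 = byte 2 bit 4; 28 bits remain
Read 5: bits[20:22] width=2 -> value=0 (bin 00); offset now 22 = byte 2 bit 6; 26 bits remain

Answer: 26 0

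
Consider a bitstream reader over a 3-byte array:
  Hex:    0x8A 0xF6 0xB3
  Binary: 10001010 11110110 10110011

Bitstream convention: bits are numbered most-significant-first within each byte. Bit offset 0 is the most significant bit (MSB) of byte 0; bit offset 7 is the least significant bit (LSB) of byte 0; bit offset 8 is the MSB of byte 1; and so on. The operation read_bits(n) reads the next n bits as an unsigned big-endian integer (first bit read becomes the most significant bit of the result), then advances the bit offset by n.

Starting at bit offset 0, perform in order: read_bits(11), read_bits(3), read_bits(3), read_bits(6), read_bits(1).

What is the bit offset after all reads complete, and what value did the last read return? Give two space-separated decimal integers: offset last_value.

Read 1: bits[0:11] width=11 -> value=1111 (bin 10001010111); offset now 11 = byte 1 bit 3; 13 bits remain
Read 2: bits[11:14] width=3 -> value=5 (bin 101); offset now 14 = byte 1 bit 6; 10 bits remain
Read 3: bits[14:17] width=3 -> value=5 (bin 101); offset now 17 = byte 2 bit 1; 7 bits remain
Read 4: bits[17:23] width=6 -> value=25 (bin 011001); offset now 23 = byte 2 bit 7; 1 bits remain
Read 5: bits[23:24] width=1 -> value=1 (bin 1); offset now 24 = byte 3 bit 0; 0 bits remain

Answer: 24 1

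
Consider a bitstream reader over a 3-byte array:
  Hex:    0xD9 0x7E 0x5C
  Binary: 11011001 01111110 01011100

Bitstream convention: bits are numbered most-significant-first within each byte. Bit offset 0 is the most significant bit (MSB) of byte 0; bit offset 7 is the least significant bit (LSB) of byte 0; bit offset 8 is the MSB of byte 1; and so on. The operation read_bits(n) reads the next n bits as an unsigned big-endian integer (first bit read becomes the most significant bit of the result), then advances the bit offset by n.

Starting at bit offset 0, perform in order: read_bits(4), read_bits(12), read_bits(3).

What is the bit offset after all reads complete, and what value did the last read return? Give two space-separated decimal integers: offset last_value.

Read 1: bits[0:4] width=4 -> value=13 (bin 1101); offset now 4 = byte 0 bit 4; 20 bits remain
Read 2: bits[4:16] width=12 -> value=2430 (bin 100101111110); offset now 16 = byte 2 bit 0; 8 bits remain
Read 3: bits[16:19] width=3 -> value=2 (bin 010); offset now 19 = byte 2 bit 3; 5 bits remain

Answer: 19 2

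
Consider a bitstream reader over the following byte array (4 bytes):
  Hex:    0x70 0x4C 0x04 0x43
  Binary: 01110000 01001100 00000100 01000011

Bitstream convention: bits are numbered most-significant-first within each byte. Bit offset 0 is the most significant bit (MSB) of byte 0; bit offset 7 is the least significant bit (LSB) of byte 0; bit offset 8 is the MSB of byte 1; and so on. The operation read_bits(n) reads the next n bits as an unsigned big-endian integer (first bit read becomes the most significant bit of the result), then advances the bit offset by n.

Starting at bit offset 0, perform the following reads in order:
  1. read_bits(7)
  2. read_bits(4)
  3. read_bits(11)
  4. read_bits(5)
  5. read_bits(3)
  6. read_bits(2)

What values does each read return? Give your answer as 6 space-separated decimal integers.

Answer: 56 2 769 2 0 3

Derivation:
Read 1: bits[0:7] width=7 -> value=56 (bin 0111000); offset now 7 = byte 0 bit 7; 25 bits remain
Read 2: bits[7:11] width=4 -> value=2 (bin 0010); offset now 11 = byte 1 bit 3; 21 bits remain
Read 3: bits[11:22] width=11 -> value=769 (bin 01100000001); offset now 22 = byte 2 bit 6; 10 bits remain
Read 4: bits[22:27] width=5 -> value=2 (bin 00010); offset now 27 = byte 3 bit 3; 5 bits remain
Read 5: bits[27:30] width=3 -> value=0 (bin 000); offset now 30 = byte 3 bit 6; 2 bits remain
Read 6: bits[30:32] width=2 -> value=3 (bin 11); offset now 32 = byte 4 bit 0; 0 bits remain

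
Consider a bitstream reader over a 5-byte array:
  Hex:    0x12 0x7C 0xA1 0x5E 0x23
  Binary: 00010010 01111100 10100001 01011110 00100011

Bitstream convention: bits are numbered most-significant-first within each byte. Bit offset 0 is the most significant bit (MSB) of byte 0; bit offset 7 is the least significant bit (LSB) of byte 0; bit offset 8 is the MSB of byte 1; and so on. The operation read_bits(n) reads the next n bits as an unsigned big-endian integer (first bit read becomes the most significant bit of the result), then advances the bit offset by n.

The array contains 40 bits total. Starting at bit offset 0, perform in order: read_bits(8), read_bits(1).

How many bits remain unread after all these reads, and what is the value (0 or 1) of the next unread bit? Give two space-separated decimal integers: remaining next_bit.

Answer: 31 1

Derivation:
Read 1: bits[0:8] width=8 -> value=18 (bin 00010010); offset now 8 = byte 1 bit 0; 32 bits remain
Read 2: bits[8:9] width=1 -> value=0 (bin 0); offset now 9 = byte 1 bit 1; 31 bits remain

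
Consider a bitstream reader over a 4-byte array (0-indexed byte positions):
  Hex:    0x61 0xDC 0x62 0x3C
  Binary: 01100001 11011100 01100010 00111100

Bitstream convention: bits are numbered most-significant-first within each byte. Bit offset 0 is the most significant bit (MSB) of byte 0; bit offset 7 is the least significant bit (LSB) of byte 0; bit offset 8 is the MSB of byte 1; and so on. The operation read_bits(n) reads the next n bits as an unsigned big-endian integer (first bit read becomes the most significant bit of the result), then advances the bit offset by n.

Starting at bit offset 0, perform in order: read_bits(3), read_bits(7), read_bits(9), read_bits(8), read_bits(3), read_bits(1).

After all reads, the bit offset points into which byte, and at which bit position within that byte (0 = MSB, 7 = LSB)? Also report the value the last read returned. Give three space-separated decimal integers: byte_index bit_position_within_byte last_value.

Answer: 3 7 0

Derivation:
Read 1: bits[0:3] width=3 -> value=3 (bin 011); offset now 3 = byte 0 bit 3; 29 bits remain
Read 2: bits[3:10] width=7 -> value=7 (bin 0000111); offset now 10 = byte 1 bit 2; 22 bits remain
Read 3: bits[10:19] width=9 -> value=227 (bin 011100011); offset now 19 = byte 2 bit 3; 13 bits remain
Read 4: bits[19:27] width=8 -> value=17 (bin 00010001); offset now 27 = byte 3 bit 3; 5 bits remain
Read 5: bits[27:30] width=3 -> value=7 (bin 111); offset now 30 = byte 3 bit 6; 2 bits remain
Read 6: bits[30:31] width=1 -> value=0 (bin 0); offset now 31 = byte 3 bit 7; 1 bits remain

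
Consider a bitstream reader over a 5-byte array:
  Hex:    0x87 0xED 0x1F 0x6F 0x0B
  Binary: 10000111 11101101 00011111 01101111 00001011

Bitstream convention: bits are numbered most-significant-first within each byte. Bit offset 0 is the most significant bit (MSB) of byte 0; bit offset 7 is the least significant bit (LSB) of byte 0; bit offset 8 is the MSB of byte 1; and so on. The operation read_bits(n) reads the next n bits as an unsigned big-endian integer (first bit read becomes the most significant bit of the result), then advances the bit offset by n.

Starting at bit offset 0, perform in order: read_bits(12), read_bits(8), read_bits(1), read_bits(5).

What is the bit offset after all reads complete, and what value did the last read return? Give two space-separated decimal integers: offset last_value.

Answer: 26 29

Derivation:
Read 1: bits[0:12] width=12 -> value=2174 (bin 100001111110); offset now 12 = byte 1 bit 4; 28 bits remain
Read 2: bits[12:20] width=8 -> value=209 (bin 11010001); offset now 20 = byte 2 bit 4; 20 bits remain
Read 3: bits[20:21] width=1 -> value=1 (bin 1); offset now 21 = byte 2 bit 5; 19 bits remain
Read 4: bits[21:26] width=5 -> value=29 (bin 11101); offset now 26 = byte 3 bit 2; 14 bits remain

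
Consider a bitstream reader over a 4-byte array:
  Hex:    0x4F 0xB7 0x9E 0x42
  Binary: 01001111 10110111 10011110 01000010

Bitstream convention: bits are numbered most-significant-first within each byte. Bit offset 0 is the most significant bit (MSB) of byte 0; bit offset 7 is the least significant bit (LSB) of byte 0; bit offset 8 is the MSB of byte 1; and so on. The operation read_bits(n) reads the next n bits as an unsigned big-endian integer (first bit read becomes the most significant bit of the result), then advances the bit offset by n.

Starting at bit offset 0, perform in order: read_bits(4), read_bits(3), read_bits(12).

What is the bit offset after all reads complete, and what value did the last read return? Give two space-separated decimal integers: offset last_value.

Answer: 19 3516

Derivation:
Read 1: bits[0:4] width=4 -> value=4 (bin 0100); offset now 4 = byte 0 bit 4; 28 bits remain
Read 2: bits[4:7] width=3 -> value=7 (bin 111); offset now 7 = byte 0 bit 7; 25 bits remain
Read 3: bits[7:19] width=12 -> value=3516 (bin 110110111100); offset now 19 = byte 2 bit 3; 13 bits remain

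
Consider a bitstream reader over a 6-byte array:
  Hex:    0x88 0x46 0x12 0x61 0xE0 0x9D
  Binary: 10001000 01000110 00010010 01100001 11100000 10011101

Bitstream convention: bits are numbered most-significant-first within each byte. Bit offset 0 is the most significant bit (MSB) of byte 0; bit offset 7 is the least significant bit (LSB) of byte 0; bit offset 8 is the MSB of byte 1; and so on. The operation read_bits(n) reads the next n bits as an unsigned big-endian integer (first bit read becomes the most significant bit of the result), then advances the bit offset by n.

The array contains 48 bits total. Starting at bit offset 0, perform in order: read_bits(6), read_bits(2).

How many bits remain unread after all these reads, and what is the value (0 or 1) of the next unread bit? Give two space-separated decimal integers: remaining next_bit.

Answer: 40 0

Derivation:
Read 1: bits[0:6] width=6 -> value=34 (bin 100010); offset now 6 = byte 0 bit 6; 42 bits remain
Read 2: bits[6:8] width=2 -> value=0 (bin 00); offset now 8 = byte 1 bit 0; 40 bits remain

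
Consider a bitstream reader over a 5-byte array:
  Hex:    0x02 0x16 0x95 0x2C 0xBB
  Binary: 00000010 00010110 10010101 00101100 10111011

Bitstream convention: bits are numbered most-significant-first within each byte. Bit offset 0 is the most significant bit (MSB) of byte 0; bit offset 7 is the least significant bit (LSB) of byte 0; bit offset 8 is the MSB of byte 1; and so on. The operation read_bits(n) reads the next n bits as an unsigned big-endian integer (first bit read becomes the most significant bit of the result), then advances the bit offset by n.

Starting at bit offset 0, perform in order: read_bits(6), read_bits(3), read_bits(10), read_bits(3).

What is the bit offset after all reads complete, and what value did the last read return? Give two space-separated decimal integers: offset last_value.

Read 1: bits[0:6] width=6 -> value=0 (bin 000000); offset now 6 = byte 0 bit 6; 34 bits remain
Read 2: bits[6:9] width=3 -> value=4 (bin 100); offset now 9 = byte 1 bit 1; 31 bits remain
Read 3: bits[9:19] width=10 -> value=180 (bin 0010110100); offset now 19 = byte 2 bit 3; 21 bits remain
Read 4: bits[19:22] width=3 -> value=5 (bin 101); offset now 22 = byte 2 bit 6; 18 bits remain

Answer: 22 5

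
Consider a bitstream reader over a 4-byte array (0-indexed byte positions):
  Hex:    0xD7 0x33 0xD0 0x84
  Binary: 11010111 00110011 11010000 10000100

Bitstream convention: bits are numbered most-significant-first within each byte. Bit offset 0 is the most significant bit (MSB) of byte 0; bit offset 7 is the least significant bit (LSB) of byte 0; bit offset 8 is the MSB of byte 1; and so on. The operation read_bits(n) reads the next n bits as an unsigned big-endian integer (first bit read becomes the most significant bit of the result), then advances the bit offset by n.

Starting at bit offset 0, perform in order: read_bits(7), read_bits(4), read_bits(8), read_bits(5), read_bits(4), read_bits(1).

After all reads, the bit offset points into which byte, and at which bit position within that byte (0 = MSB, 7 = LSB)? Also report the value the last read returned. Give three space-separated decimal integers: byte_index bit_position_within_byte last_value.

Read 1: bits[0:7] width=7 -> value=107 (bin 1101011); offset now 7 = byte 0 bit 7; 25 bits remain
Read 2: bits[7:11] width=4 -> value=9 (bin 1001); offset now 11 = byte 1 bit 3; 21 bits remain
Read 3: bits[11:19] width=8 -> value=158 (bin 10011110); offset now 19 = byte 2 bit 3; 13 bits remain
Read 4: bits[19:24] width=5 -> value=16 (bin 10000); offset now 24 = byte 3 bit 0; 8 bits remain
Read 5: bits[24:28] width=4 -> value=8 (bin 1000); offset now 28 = byte 3 bit 4; 4 bits remain
Read 6: bits[28:29] width=1 -> value=0 (bin 0); offset now 29 = byte 3 bit 5; 3 bits remain

Answer: 3 5 0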